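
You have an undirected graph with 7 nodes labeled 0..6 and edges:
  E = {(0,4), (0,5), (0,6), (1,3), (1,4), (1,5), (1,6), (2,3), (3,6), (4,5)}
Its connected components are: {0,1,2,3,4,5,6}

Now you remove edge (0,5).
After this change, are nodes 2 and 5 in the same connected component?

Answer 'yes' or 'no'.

Initial components: {0,1,2,3,4,5,6}
Removing edge (0,5): not a bridge — component count unchanged at 1.
New components: {0,1,2,3,4,5,6}
Are 2 and 5 in the same component? yes

Answer: yes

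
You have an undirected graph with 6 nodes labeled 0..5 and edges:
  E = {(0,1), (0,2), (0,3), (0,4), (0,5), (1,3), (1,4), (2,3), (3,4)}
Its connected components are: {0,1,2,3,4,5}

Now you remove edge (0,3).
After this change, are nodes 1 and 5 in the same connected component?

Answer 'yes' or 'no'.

Initial components: {0,1,2,3,4,5}
Removing edge (0,3): not a bridge — component count unchanged at 1.
New components: {0,1,2,3,4,5}
Are 1 and 5 in the same component? yes

Answer: yes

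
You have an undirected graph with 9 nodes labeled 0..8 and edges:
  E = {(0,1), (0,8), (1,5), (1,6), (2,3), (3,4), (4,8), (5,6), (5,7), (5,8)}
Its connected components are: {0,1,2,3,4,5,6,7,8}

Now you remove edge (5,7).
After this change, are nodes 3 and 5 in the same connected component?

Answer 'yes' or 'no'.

Answer: yes

Derivation:
Initial components: {0,1,2,3,4,5,6,7,8}
Removing edge (5,7): it was a bridge — component count 1 -> 2.
New components: {0,1,2,3,4,5,6,8} {7}
Are 3 and 5 in the same component? yes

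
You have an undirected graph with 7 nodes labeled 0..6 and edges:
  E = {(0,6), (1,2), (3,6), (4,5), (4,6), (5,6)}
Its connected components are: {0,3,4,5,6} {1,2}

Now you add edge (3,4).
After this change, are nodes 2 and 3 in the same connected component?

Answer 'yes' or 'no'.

Answer: no

Derivation:
Initial components: {0,3,4,5,6} {1,2}
Adding edge (3,4): both already in same component {0,3,4,5,6}. No change.
New components: {0,3,4,5,6} {1,2}
Are 2 and 3 in the same component? no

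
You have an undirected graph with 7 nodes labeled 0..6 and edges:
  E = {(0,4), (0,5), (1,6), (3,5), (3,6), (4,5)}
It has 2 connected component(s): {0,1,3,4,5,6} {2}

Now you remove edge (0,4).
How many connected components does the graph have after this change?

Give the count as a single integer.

Initial component count: 2
Remove (0,4): not a bridge. Count unchanged: 2.
  After removal, components: {0,1,3,4,5,6} {2}
New component count: 2

Answer: 2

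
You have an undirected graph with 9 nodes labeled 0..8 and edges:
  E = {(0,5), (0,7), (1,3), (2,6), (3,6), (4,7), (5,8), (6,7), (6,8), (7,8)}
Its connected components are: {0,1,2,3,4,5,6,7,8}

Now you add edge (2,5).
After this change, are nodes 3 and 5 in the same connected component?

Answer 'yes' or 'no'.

Answer: yes

Derivation:
Initial components: {0,1,2,3,4,5,6,7,8}
Adding edge (2,5): both already in same component {0,1,2,3,4,5,6,7,8}. No change.
New components: {0,1,2,3,4,5,6,7,8}
Are 3 and 5 in the same component? yes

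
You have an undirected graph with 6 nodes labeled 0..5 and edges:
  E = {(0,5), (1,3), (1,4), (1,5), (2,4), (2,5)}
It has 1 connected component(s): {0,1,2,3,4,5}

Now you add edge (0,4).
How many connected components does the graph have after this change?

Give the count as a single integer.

Initial component count: 1
Add (0,4): endpoints already in same component. Count unchanged: 1.
New component count: 1

Answer: 1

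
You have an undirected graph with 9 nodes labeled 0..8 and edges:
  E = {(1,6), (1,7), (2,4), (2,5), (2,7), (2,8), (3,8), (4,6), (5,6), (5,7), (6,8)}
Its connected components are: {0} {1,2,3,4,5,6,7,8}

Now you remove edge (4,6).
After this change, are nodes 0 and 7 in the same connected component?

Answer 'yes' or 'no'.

Initial components: {0} {1,2,3,4,5,6,7,8}
Removing edge (4,6): not a bridge — component count unchanged at 2.
New components: {0} {1,2,3,4,5,6,7,8}
Are 0 and 7 in the same component? no

Answer: no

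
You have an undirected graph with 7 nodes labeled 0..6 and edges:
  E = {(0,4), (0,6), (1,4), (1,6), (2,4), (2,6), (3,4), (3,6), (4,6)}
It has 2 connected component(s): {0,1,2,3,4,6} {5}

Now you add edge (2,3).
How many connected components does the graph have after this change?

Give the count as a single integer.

Initial component count: 2
Add (2,3): endpoints already in same component. Count unchanged: 2.
New component count: 2

Answer: 2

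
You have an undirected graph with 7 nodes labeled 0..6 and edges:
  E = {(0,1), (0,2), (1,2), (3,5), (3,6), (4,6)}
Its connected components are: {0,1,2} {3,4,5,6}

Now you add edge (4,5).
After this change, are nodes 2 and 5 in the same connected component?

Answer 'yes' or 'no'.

Answer: no

Derivation:
Initial components: {0,1,2} {3,4,5,6}
Adding edge (4,5): both already in same component {3,4,5,6}. No change.
New components: {0,1,2} {3,4,5,6}
Are 2 and 5 in the same component? no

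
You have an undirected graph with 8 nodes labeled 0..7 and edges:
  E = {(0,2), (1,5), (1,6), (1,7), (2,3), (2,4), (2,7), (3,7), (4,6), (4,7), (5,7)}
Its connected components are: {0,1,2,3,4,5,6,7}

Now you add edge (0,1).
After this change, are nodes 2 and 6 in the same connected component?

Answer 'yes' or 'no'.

Initial components: {0,1,2,3,4,5,6,7}
Adding edge (0,1): both already in same component {0,1,2,3,4,5,6,7}. No change.
New components: {0,1,2,3,4,5,6,7}
Are 2 and 6 in the same component? yes

Answer: yes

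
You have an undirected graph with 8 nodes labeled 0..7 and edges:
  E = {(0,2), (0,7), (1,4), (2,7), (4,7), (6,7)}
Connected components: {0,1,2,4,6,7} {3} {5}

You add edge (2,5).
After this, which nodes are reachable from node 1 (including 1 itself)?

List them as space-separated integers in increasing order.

Answer: 0 1 2 4 5 6 7

Derivation:
Before: nodes reachable from 1: {0,1,2,4,6,7}
Adding (2,5): merges 1's component with another. Reachability grows.
After: nodes reachable from 1: {0,1,2,4,5,6,7}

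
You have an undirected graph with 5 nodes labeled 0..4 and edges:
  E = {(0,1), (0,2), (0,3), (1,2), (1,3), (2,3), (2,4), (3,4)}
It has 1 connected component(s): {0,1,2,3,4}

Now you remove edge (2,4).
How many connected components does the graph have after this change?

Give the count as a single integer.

Answer: 1

Derivation:
Initial component count: 1
Remove (2,4): not a bridge. Count unchanged: 1.
  After removal, components: {0,1,2,3,4}
New component count: 1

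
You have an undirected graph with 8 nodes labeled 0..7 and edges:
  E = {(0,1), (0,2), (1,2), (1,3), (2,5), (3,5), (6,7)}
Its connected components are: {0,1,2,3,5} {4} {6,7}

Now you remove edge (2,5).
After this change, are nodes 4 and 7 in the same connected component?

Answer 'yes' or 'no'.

Initial components: {0,1,2,3,5} {4} {6,7}
Removing edge (2,5): not a bridge — component count unchanged at 3.
New components: {0,1,2,3,5} {4} {6,7}
Are 4 and 7 in the same component? no

Answer: no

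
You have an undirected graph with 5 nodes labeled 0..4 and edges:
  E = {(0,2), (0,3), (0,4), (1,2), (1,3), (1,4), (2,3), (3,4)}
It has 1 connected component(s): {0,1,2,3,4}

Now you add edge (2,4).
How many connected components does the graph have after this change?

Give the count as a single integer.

Answer: 1

Derivation:
Initial component count: 1
Add (2,4): endpoints already in same component. Count unchanged: 1.
New component count: 1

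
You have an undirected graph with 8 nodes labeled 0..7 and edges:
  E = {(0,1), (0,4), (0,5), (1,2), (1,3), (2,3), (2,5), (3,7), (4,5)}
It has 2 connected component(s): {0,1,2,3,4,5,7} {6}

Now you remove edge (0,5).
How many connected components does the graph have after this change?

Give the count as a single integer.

Answer: 2

Derivation:
Initial component count: 2
Remove (0,5): not a bridge. Count unchanged: 2.
  After removal, components: {0,1,2,3,4,5,7} {6}
New component count: 2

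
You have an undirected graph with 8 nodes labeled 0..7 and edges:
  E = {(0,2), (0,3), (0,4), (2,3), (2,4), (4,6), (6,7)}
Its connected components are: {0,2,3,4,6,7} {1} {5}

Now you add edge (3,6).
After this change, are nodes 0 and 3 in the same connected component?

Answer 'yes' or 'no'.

Initial components: {0,2,3,4,6,7} {1} {5}
Adding edge (3,6): both already in same component {0,2,3,4,6,7}. No change.
New components: {0,2,3,4,6,7} {1} {5}
Are 0 and 3 in the same component? yes

Answer: yes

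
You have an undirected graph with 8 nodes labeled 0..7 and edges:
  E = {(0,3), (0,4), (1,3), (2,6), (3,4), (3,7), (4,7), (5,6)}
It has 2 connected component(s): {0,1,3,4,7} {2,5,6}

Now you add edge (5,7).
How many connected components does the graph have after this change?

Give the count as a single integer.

Answer: 1

Derivation:
Initial component count: 2
Add (5,7): merges two components. Count decreases: 2 -> 1.
New component count: 1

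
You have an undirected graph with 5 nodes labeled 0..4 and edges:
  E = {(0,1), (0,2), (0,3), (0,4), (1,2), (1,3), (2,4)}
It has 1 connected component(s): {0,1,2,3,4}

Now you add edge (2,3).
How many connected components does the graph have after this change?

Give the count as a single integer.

Answer: 1

Derivation:
Initial component count: 1
Add (2,3): endpoints already in same component. Count unchanged: 1.
New component count: 1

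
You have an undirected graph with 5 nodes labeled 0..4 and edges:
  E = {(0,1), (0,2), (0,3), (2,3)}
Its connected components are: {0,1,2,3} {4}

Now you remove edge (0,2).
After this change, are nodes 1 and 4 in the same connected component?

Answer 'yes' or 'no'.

Initial components: {0,1,2,3} {4}
Removing edge (0,2): not a bridge — component count unchanged at 2.
New components: {0,1,2,3} {4}
Are 1 and 4 in the same component? no

Answer: no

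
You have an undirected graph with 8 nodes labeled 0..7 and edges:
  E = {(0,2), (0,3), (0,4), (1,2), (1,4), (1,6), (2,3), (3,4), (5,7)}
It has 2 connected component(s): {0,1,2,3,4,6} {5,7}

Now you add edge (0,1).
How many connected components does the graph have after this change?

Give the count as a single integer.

Answer: 2

Derivation:
Initial component count: 2
Add (0,1): endpoints already in same component. Count unchanged: 2.
New component count: 2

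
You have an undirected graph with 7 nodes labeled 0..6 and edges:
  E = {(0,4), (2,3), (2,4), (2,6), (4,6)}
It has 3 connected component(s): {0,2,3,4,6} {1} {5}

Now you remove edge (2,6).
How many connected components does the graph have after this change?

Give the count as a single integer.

Initial component count: 3
Remove (2,6): not a bridge. Count unchanged: 3.
  After removal, components: {0,2,3,4,6} {1} {5}
New component count: 3

Answer: 3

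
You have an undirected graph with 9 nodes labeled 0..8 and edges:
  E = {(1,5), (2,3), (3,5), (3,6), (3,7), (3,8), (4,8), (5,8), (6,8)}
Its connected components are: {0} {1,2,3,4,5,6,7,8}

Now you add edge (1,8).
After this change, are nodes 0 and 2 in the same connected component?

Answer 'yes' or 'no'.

Answer: no

Derivation:
Initial components: {0} {1,2,3,4,5,6,7,8}
Adding edge (1,8): both already in same component {1,2,3,4,5,6,7,8}. No change.
New components: {0} {1,2,3,4,5,6,7,8}
Are 0 and 2 in the same component? no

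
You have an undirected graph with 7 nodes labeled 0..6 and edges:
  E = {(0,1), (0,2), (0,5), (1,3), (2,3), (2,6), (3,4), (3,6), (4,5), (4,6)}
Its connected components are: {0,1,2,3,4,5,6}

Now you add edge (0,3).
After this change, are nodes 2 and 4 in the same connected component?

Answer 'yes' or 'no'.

Answer: yes

Derivation:
Initial components: {0,1,2,3,4,5,6}
Adding edge (0,3): both already in same component {0,1,2,3,4,5,6}. No change.
New components: {0,1,2,3,4,5,6}
Are 2 and 4 in the same component? yes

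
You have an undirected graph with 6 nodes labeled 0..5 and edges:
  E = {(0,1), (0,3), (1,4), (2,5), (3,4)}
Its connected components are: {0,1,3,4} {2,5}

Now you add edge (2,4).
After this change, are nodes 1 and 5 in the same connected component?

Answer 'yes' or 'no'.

Initial components: {0,1,3,4} {2,5}
Adding edge (2,4): merges {2,5} and {0,1,3,4}.
New components: {0,1,2,3,4,5}
Are 1 and 5 in the same component? yes

Answer: yes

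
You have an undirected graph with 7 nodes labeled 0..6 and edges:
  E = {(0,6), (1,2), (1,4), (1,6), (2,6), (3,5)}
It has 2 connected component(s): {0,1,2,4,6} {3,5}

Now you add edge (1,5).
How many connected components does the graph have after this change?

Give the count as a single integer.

Initial component count: 2
Add (1,5): merges two components. Count decreases: 2 -> 1.
New component count: 1

Answer: 1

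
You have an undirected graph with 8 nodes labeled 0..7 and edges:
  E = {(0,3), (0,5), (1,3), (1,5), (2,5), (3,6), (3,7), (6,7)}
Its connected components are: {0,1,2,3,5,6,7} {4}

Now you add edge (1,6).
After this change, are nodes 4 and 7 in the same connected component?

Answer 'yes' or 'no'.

Answer: no

Derivation:
Initial components: {0,1,2,3,5,6,7} {4}
Adding edge (1,6): both already in same component {0,1,2,3,5,6,7}. No change.
New components: {0,1,2,3,5,6,7} {4}
Are 4 and 7 in the same component? no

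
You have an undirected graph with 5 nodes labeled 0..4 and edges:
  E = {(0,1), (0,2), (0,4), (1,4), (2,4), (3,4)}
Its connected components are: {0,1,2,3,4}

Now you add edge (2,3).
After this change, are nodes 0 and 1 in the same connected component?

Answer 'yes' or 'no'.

Answer: yes

Derivation:
Initial components: {0,1,2,3,4}
Adding edge (2,3): both already in same component {0,1,2,3,4}. No change.
New components: {0,1,2,3,4}
Are 0 and 1 in the same component? yes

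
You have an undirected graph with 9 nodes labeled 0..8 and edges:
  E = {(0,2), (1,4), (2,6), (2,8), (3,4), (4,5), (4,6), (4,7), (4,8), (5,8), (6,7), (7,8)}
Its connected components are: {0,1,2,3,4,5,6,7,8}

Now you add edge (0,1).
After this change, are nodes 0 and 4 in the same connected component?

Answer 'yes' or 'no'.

Initial components: {0,1,2,3,4,5,6,7,8}
Adding edge (0,1): both already in same component {0,1,2,3,4,5,6,7,8}. No change.
New components: {0,1,2,3,4,5,6,7,8}
Are 0 and 4 in the same component? yes

Answer: yes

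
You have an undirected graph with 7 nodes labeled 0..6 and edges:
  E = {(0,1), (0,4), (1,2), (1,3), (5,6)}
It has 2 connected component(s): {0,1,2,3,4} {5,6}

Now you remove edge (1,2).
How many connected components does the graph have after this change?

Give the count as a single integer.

Answer: 3

Derivation:
Initial component count: 2
Remove (1,2): it was a bridge. Count increases: 2 -> 3.
  After removal, components: {0,1,3,4} {2} {5,6}
New component count: 3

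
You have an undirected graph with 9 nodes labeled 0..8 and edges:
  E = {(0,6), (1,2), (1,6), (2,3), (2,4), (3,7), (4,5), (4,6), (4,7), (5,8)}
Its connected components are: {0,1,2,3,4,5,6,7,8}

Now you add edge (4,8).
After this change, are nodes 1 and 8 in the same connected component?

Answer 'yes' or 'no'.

Initial components: {0,1,2,3,4,5,6,7,8}
Adding edge (4,8): both already in same component {0,1,2,3,4,5,6,7,8}. No change.
New components: {0,1,2,3,4,5,6,7,8}
Are 1 and 8 in the same component? yes

Answer: yes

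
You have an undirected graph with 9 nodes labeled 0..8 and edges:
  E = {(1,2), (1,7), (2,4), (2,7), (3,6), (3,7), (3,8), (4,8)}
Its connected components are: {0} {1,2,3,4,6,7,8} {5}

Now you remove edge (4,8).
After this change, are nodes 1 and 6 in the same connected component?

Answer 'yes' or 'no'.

Answer: yes

Derivation:
Initial components: {0} {1,2,3,4,6,7,8} {5}
Removing edge (4,8): not a bridge — component count unchanged at 3.
New components: {0} {1,2,3,4,6,7,8} {5}
Are 1 and 6 in the same component? yes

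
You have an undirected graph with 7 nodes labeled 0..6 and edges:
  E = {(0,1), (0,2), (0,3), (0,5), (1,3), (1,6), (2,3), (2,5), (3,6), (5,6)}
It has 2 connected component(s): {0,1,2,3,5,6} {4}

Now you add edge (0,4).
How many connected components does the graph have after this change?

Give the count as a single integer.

Initial component count: 2
Add (0,4): merges two components. Count decreases: 2 -> 1.
New component count: 1

Answer: 1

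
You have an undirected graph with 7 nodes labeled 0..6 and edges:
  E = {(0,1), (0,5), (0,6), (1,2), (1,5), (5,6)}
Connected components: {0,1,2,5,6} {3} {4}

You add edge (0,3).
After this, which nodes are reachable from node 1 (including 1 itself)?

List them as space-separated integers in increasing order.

Answer: 0 1 2 3 5 6

Derivation:
Before: nodes reachable from 1: {0,1,2,5,6}
Adding (0,3): merges 1's component with another. Reachability grows.
After: nodes reachable from 1: {0,1,2,3,5,6}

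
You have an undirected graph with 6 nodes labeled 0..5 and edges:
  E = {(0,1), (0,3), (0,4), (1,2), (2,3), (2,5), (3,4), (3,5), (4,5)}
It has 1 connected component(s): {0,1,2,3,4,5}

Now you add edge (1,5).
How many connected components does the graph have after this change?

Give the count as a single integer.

Answer: 1

Derivation:
Initial component count: 1
Add (1,5): endpoints already in same component. Count unchanged: 1.
New component count: 1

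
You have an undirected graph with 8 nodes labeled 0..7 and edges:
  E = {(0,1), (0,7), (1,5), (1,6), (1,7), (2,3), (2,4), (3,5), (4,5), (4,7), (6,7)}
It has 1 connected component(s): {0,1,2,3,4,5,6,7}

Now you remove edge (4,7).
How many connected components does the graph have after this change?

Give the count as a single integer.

Initial component count: 1
Remove (4,7): not a bridge. Count unchanged: 1.
  After removal, components: {0,1,2,3,4,5,6,7}
New component count: 1

Answer: 1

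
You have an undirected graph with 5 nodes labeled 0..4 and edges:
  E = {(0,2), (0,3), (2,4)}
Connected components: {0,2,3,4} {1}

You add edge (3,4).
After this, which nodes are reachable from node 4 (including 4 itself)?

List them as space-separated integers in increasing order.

Before: nodes reachable from 4: {0,2,3,4}
Adding (3,4): both endpoints already in same component. Reachability from 4 unchanged.
After: nodes reachable from 4: {0,2,3,4}

Answer: 0 2 3 4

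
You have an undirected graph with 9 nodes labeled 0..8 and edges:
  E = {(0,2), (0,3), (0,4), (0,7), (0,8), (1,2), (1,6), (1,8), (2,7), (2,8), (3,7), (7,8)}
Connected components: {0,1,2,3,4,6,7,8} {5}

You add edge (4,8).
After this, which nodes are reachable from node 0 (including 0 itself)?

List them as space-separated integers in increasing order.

Before: nodes reachable from 0: {0,1,2,3,4,6,7,8}
Adding (4,8): both endpoints already in same component. Reachability from 0 unchanged.
After: nodes reachable from 0: {0,1,2,3,4,6,7,8}

Answer: 0 1 2 3 4 6 7 8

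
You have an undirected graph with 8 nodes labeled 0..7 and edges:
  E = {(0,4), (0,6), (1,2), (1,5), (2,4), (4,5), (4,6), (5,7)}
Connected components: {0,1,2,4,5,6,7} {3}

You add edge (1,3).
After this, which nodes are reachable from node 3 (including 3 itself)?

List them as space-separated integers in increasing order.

Answer: 0 1 2 3 4 5 6 7

Derivation:
Before: nodes reachable from 3: {3}
Adding (1,3): merges 3's component with another. Reachability grows.
After: nodes reachable from 3: {0,1,2,3,4,5,6,7}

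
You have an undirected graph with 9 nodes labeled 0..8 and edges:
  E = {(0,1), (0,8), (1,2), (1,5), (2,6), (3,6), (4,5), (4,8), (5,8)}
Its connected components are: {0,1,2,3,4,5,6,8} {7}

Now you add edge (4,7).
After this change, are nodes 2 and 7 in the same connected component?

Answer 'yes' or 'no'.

Answer: yes

Derivation:
Initial components: {0,1,2,3,4,5,6,8} {7}
Adding edge (4,7): merges {0,1,2,3,4,5,6,8} and {7}.
New components: {0,1,2,3,4,5,6,7,8}
Are 2 and 7 in the same component? yes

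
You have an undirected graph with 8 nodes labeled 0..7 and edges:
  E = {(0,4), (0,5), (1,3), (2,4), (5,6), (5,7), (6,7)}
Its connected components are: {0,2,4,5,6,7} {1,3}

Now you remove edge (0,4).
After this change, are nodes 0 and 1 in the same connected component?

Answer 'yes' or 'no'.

Answer: no

Derivation:
Initial components: {0,2,4,5,6,7} {1,3}
Removing edge (0,4): it was a bridge — component count 2 -> 3.
New components: {0,5,6,7} {1,3} {2,4}
Are 0 and 1 in the same component? no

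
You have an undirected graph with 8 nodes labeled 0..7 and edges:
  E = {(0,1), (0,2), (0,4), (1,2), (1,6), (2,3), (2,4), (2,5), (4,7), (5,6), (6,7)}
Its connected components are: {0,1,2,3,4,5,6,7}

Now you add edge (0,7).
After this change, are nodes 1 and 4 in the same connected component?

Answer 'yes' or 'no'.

Answer: yes

Derivation:
Initial components: {0,1,2,3,4,5,6,7}
Adding edge (0,7): both already in same component {0,1,2,3,4,5,6,7}. No change.
New components: {0,1,2,3,4,5,6,7}
Are 1 and 4 in the same component? yes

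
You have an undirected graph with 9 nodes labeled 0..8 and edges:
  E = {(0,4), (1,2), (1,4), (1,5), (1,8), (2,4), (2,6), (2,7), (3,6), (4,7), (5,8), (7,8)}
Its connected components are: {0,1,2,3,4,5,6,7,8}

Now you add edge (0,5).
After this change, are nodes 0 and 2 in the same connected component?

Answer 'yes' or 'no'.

Initial components: {0,1,2,3,4,5,6,7,8}
Adding edge (0,5): both already in same component {0,1,2,3,4,5,6,7,8}. No change.
New components: {0,1,2,3,4,5,6,7,8}
Are 0 and 2 in the same component? yes

Answer: yes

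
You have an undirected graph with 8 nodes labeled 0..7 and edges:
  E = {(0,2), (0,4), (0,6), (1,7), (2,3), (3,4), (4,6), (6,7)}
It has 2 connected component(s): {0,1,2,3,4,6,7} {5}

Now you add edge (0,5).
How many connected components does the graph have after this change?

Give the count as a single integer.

Answer: 1

Derivation:
Initial component count: 2
Add (0,5): merges two components. Count decreases: 2 -> 1.
New component count: 1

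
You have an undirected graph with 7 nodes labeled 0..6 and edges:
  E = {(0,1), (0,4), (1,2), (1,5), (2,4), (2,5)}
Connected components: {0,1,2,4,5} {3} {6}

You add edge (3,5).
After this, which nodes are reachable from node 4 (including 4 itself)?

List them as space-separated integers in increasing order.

Before: nodes reachable from 4: {0,1,2,4,5}
Adding (3,5): merges 4's component with another. Reachability grows.
After: nodes reachable from 4: {0,1,2,3,4,5}

Answer: 0 1 2 3 4 5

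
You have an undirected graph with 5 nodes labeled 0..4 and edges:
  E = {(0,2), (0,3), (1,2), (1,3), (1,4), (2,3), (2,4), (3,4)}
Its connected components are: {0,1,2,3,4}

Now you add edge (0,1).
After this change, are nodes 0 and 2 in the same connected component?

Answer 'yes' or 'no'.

Initial components: {0,1,2,3,4}
Adding edge (0,1): both already in same component {0,1,2,3,4}. No change.
New components: {0,1,2,3,4}
Are 0 and 2 in the same component? yes

Answer: yes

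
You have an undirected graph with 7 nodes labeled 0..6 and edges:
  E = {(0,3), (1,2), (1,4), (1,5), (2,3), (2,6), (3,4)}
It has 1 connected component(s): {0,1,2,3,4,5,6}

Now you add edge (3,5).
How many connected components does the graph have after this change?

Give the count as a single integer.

Initial component count: 1
Add (3,5): endpoints already in same component. Count unchanged: 1.
New component count: 1

Answer: 1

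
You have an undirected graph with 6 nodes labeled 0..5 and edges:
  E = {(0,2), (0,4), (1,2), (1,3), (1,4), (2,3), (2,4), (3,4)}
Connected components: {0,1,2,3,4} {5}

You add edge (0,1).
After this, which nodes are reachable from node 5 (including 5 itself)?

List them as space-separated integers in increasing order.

Before: nodes reachable from 5: {5}
Adding (0,1): both endpoints already in same component. Reachability from 5 unchanged.
After: nodes reachable from 5: {5}

Answer: 5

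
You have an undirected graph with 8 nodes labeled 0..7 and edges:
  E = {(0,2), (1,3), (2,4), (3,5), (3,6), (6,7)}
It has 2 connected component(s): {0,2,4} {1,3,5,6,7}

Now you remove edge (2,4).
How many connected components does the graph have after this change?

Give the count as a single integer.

Initial component count: 2
Remove (2,4): it was a bridge. Count increases: 2 -> 3.
  After removal, components: {0,2} {1,3,5,6,7} {4}
New component count: 3

Answer: 3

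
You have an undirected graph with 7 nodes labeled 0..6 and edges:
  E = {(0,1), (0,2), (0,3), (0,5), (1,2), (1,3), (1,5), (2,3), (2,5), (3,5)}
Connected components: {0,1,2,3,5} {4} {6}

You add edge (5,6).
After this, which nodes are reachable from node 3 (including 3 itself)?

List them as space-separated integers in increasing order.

Before: nodes reachable from 3: {0,1,2,3,5}
Adding (5,6): merges 3's component with another. Reachability grows.
After: nodes reachable from 3: {0,1,2,3,5,6}

Answer: 0 1 2 3 5 6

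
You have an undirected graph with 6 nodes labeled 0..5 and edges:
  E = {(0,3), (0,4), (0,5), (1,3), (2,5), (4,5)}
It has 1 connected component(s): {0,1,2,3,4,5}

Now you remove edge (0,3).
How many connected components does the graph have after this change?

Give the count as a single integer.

Answer: 2

Derivation:
Initial component count: 1
Remove (0,3): it was a bridge. Count increases: 1 -> 2.
  After removal, components: {0,2,4,5} {1,3}
New component count: 2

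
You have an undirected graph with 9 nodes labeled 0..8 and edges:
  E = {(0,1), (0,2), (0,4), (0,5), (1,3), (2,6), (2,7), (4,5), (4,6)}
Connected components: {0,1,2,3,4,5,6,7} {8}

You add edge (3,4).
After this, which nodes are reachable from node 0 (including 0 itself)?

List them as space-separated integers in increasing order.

Before: nodes reachable from 0: {0,1,2,3,4,5,6,7}
Adding (3,4): both endpoints already in same component. Reachability from 0 unchanged.
After: nodes reachable from 0: {0,1,2,3,4,5,6,7}

Answer: 0 1 2 3 4 5 6 7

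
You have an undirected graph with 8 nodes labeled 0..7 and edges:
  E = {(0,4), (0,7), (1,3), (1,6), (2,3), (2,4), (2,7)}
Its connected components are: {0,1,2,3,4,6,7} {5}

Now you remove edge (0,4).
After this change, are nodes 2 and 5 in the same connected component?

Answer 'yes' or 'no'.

Answer: no

Derivation:
Initial components: {0,1,2,3,4,6,7} {5}
Removing edge (0,4): not a bridge — component count unchanged at 2.
New components: {0,1,2,3,4,6,7} {5}
Are 2 and 5 in the same component? no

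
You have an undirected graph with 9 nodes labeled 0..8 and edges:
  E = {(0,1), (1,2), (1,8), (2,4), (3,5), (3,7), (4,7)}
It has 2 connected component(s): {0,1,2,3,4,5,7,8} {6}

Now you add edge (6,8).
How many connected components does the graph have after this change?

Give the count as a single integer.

Answer: 1

Derivation:
Initial component count: 2
Add (6,8): merges two components. Count decreases: 2 -> 1.
New component count: 1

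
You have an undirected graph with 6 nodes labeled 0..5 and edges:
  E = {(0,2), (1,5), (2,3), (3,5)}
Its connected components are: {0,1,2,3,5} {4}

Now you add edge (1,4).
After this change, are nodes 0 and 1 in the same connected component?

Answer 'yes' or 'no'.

Initial components: {0,1,2,3,5} {4}
Adding edge (1,4): merges {0,1,2,3,5} and {4}.
New components: {0,1,2,3,4,5}
Are 0 and 1 in the same component? yes

Answer: yes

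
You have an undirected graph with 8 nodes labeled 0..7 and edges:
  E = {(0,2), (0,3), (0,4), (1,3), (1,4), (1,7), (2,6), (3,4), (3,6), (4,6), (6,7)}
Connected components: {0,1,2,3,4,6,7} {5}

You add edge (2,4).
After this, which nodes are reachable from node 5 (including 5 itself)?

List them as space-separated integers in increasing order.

Answer: 5

Derivation:
Before: nodes reachable from 5: {5}
Adding (2,4): both endpoints already in same component. Reachability from 5 unchanged.
After: nodes reachable from 5: {5}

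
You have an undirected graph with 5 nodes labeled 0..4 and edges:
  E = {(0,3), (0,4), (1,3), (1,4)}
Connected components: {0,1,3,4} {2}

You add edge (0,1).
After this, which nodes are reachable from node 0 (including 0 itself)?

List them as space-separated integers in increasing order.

Answer: 0 1 3 4

Derivation:
Before: nodes reachable from 0: {0,1,3,4}
Adding (0,1): both endpoints already in same component. Reachability from 0 unchanged.
After: nodes reachable from 0: {0,1,3,4}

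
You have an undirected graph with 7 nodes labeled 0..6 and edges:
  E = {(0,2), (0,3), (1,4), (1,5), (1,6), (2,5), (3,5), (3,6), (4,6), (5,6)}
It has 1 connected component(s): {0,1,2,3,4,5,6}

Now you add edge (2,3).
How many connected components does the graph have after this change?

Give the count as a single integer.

Initial component count: 1
Add (2,3): endpoints already in same component. Count unchanged: 1.
New component count: 1

Answer: 1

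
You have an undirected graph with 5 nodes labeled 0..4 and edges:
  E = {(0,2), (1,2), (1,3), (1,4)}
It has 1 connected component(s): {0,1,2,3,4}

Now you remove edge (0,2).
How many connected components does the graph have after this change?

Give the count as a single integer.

Initial component count: 1
Remove (0,2): it was a bridge. Count increases: 1 -> 2.
  After removal, components: {0} {1,2,3,4}
New component count: 2

Answer: 2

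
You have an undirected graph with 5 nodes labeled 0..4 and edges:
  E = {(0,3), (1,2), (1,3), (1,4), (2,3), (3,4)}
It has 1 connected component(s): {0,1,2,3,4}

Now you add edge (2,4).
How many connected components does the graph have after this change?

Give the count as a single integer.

Answer: 1

Derivation:
Initial component count: 1
Add (2,4): endpoints already in same component. Count unchanged: 1.
New component count: 1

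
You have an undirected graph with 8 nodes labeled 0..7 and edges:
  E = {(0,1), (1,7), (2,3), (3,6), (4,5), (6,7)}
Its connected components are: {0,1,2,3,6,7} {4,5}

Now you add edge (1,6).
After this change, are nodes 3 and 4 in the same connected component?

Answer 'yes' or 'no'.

Initial components: {0,1,2,3,6,7} {4,5}
Adding edge (1,6): both already in same component {0,1,2,3,6,7}. No change.
New components: {0,1,2,3,6,7} {4,5}
Are 3 and 4 in the same component? no

Answer: no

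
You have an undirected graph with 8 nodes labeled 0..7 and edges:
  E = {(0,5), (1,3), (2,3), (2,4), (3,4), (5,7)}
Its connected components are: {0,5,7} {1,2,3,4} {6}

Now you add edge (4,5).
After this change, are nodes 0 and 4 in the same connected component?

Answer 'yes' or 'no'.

Answer: yes

Derivation:
Initial components: {0,5,7} {1,2,3,4} {6}
Adding edge (4,5): merges {1,2,3,4} and {0,5,7}.
New components: {0,1,2,3,4,5,7} {6}
Are 0 and 4 in the same component? yes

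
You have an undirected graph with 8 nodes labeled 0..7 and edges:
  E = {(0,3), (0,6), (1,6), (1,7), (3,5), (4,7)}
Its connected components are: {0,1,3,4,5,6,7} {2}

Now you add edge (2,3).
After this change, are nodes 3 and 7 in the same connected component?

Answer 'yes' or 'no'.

Answer: yes

Derivation:
Initial components: {0,1,3,4,5,6,7} {2}
Adding edge (2,3): merges {2} and {0,1,3,4,5,6,7}.
New components: {0,1,2,3,4,5,6,7}
Are 3 and 7 in the same component? yes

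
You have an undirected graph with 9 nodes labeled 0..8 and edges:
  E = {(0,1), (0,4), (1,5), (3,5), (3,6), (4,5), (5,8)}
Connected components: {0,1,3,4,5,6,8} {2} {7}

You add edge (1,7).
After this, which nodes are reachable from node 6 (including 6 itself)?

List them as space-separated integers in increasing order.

Before: nodes reachable from 6: {0,1,3,4,5,6,8}
Adding (1,7): merges 6's component with another. Reachability grows.
After: nodes reachable from 6: {0,1,3,4,5,6,7,8}

Answer: 0 1 3 4 5 6 7 8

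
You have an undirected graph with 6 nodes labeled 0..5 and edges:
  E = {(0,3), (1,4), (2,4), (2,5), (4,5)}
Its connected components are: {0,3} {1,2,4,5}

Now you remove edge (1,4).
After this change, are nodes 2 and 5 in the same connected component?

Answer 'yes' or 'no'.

Initial components: {0,3} {1,2,4,5}
Removing edge (1,4): it was a bridge — component count 2 -> 3.
New components: {0,3} {1} {2,4,5}
Are 2 and 5 in the same component? yes

Answer: yes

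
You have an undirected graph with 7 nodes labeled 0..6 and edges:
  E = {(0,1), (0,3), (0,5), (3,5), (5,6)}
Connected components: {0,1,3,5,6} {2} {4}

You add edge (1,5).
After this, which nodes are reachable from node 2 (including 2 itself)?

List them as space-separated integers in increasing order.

Answer: 2

Derivation:
Before: nodes reachable from 2: {2}
Adding (1,5): both endpoints already in same component. Reachability from 2 unchanged.
After: nodes reachable from 2: {2}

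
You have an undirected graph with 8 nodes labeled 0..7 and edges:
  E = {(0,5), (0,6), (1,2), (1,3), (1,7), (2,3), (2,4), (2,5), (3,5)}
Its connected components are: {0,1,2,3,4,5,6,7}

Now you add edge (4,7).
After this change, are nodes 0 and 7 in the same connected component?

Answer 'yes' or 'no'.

Initial components: {0,1,2,3,4,5,6,7}
Adding edge (4,7): both already in same component {0,1,2,3,4,5,6,7}. No change.
New components: {0,1,2,3,4,5,6,7}
Are 0 and 7 in the same component? yes

Answer: yes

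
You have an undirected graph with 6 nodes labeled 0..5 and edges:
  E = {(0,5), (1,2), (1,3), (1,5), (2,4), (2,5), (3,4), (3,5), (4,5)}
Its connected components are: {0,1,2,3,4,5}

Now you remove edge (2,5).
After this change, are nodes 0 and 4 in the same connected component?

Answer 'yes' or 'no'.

Answer: yes

Derivation:
Initial components: {0,1,2,3,4,5}
Removing edge (2,5): not a bridge — component count unchanged at 1.
New components: {0,1,2,3,4,5}
Are 0 and 4 in the same component? yes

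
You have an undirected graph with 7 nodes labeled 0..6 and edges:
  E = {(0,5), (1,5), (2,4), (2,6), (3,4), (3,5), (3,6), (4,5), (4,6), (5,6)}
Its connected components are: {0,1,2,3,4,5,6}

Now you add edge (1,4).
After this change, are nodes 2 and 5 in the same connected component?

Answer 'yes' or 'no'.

Answer: yes

Derivation:
Initial components: {0,1,2,3,4,5,6}
Adding edge (1,4): both already in same component {0,1,2,3,4,5,6}. No change.
New components: {0,1,2,3,4,5,6}
Are 2 and 5 in the same component? yes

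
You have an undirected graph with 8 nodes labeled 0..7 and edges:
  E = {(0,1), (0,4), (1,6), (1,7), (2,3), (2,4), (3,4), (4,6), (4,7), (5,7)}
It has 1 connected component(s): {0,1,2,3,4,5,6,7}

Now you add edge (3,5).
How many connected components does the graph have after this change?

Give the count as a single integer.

Initial component count: 1
Add (3,5): endpoints already in same component. Count unchanged: 1.
New component count: 1

Answer: 1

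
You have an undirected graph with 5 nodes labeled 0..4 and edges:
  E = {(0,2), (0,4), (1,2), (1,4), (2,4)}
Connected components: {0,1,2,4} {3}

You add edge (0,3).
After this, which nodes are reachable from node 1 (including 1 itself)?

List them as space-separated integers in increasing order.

Answer: 0 1 2 3 4

Derivation:
Before: nodes reachable from 1: {0,1,2,4}
Adding (0,3): merges 1's component with another. Reachability grows.
After: nodes reachable from 1: {0,1,2,3,4}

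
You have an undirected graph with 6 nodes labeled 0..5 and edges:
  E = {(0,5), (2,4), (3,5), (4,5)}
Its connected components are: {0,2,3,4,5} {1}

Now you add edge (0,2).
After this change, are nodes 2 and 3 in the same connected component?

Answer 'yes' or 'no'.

Answer: yes

Derivation:
Initial components: {0,2,3,4,5} {1}
Adding edge (0,2): both already in same component {0,2,3,4,5}. No change.
New components: {0,2,3,4,5} {1}
Are 2 and 3 in the same component? yes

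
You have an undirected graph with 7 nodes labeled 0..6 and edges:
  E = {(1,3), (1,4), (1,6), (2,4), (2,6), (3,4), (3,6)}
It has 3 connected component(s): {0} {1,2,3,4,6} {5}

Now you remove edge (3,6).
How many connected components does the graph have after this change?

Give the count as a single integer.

Initial component count: 3
Remove (3,6): not a bridge. Count unchanged: 3.
  After removal, components: {0} {1,2,3,4,6} {5}
New component count: 3

Answer: 3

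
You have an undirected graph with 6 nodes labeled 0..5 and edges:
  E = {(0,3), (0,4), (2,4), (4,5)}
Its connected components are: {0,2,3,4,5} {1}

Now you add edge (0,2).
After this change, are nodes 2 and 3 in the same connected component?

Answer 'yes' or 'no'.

Answer: yes

Derivation:
Initial components: {0,2,3,4,5} {1}
Adding edge (0,2): both already in same component {0,2,3,4,5}. No change.
New components: {0,2,3,4,5} {1}
Are 2 and 3 in the same component? yes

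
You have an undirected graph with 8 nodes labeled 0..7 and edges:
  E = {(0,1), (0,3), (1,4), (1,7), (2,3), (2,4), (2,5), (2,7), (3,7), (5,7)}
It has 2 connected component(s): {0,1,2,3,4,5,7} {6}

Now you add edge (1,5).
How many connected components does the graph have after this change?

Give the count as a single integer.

Initial component count: 2
Add (1,5): endpoints already in same component. Count unchanged: 2.
New component count: 2

Answer: 2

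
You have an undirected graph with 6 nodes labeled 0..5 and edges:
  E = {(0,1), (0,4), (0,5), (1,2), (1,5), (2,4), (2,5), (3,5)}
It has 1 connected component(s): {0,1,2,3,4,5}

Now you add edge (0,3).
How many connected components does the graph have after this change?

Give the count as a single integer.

Answer: 1

Derivation:
Initial component count: 1
Add (0,3): endpoints already in same component. Count unchanged: 1.
New component count: 1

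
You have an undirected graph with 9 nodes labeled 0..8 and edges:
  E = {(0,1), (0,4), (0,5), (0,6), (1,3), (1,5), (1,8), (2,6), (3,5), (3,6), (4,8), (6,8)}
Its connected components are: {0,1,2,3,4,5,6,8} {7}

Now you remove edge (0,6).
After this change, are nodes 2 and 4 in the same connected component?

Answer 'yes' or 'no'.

Answer: yes

Derivation:
Initial components: {0,1,2,3,4,5,6,8} {7}
Removing edge (0,6): not a bridge — component count unchanged at 2.
New components: {0,1,2,3,4,5,6,8} {7}
Are 2 and 4 in the same component? yes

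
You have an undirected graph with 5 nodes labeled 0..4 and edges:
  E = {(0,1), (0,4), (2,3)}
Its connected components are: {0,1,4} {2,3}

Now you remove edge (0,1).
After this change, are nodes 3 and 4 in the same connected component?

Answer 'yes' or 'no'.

Initial components: {0,1,4} {2,3}
Removing edge (0,1): it was a bridge — component count 2 -> 3.
New components: {0,4} {1} {2,3}
Are 3 and 4 in the same component? no

Answer: no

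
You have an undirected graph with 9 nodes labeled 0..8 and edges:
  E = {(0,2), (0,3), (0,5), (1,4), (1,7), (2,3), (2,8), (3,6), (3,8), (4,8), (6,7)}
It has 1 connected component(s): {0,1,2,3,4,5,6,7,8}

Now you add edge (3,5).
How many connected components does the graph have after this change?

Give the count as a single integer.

Initial component count: 1
Add (3,5): endpoints already in same component. Count unchanged: 1.
New component count: 1

Answer: 1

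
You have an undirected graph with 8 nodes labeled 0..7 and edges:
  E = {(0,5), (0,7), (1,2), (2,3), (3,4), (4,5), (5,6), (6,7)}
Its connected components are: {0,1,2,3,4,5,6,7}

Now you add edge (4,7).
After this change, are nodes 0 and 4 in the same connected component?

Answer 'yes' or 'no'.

Initial components: {0,1,2,3,4,5,6,7}
Adding edge (4,7): both already in same component {0,1,2,3,4,5,6,7}. No change.
New components: {0,1,2,3,4,5,6,7}
Are 0 and 4 in the same component? yes

Answer: yes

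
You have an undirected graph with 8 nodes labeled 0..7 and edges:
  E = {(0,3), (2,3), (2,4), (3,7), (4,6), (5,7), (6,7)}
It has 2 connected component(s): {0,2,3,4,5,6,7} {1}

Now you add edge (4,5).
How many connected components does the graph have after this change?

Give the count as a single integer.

Initial component count: 2
Add (4,5): endpoints already in same component. Count unchanged: 2.
New component count: 2

Answer: 2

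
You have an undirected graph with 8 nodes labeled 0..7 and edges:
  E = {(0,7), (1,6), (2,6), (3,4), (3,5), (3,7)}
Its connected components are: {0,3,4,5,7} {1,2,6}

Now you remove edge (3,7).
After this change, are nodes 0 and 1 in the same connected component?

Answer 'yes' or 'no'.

Answer: no

Derivation:
Initial components: {0,3,4,5,7} {1,2,6}
Removing edge (3,7): it was a bridge — component count 2 -> 3.
New components: {0,7} {1,2,6} {3,4,5}
Are 0 and 1 in the same component? no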